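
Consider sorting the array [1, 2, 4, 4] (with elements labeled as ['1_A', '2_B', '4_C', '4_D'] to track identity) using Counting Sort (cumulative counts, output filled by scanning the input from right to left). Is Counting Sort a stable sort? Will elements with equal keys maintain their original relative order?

Trace Counting Sort on the labeled array (the key is the number; the letter only tracks identity):
  Counts for values 0..4: [0, 1, 1, 0, 2]
  Cumulative counts: [0, 1, 2, 2, 4]
  Scan right to left: place 4_D at output index 3
  Scan right to left: place 4_C at output index 2
  Scan right to left: place 2_B at output index 1
  Scan right to left: place 1_A at output index 0
  Output: [1_A, 2_B, 4_C, 4_D]
Equal keys:
  value 4: originally 4_C, 4_D; after sorting 4_C, 4_D -> order preserved
All equal keys kept their original relative order. Counting Sort is stable: scanning the input right to left with decreasing cumulative counts places later duplicates at later output positions.
Answer: Stable


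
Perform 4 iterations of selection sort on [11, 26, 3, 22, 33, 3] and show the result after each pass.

Pass 1: Select minimum 3 at index 2, swap -> [3, 26, 11, 22, 33, 3]
Pass 2: Select minimum 3 at index 5, swap -> [3, 3, 11, 22, 33, 26]
Pass 3: Select minimum 11 at index 2, swap -> [3, 3, 11, 22, 33, 26]
Pass 4: Select minimum 22 at index 3, swap -> [3, 3, 11, 22, 33, 26]


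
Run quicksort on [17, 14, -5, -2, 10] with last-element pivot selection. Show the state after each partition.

Partition 1: pivot=10 at index 2 -> [-5, -2, 10, 14, 17]
Partition 2: pivot=-2 at index 1 -> [-5, -2, 10, 14, 17]
Partition 3: pivot=17 at index 4 -> [-5, -2, 10, 14, 17]


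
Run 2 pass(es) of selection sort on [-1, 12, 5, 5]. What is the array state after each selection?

Pass 1: Select minimum -1 at index 0, swap -> [-1, 12, 5, 5]
Pass 2: Select minimum 5 at index 2, swap -> [-1, 5, 12, 5]


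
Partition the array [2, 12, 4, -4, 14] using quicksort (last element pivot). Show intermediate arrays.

Partition 1: pivot=14 at index 4 -> [2, 12, 4, -4, 14]
Partition 2: pivot=-4 at index 0 -> [-4, 12, 4, 2, 14]
Partition 3: pivot=2 at index 1 -> [-4, 2, 4, 12, 14]
Partition 4: pivot=12 at index 3 -> [-4, 2, 4, 12, 14]


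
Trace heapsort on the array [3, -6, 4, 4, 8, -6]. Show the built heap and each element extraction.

Build heap: [8, 4, 4, 3, -6, -6]
Extract 8: [4, 3, 4, -6, -6, 8]
Extract 4: [4, 3, -6, -6, 4, 8]
Extract 4: [3, -6, -6, 4, 4, 8]
Extract 3: [-6, -6, 3, 4, 4, 8]
Extract -6: [-6, -6, 3, 4, 4, 8]


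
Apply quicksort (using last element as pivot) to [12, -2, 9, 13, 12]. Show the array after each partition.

Partition 1: pivot=12 at index 3 -> [12, -2, 9, 12, 13]
Partition 2: pivot=9 at index 1 -> [-2, 9, 12, 12, 13]


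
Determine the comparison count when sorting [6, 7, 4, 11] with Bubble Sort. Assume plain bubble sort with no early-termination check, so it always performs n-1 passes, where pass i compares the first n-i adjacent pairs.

Pass 1: compare adjacent pairs (0,1)..(2,3) = 3 comparison(s), 1 swap(s) -> [6, 4, 7, 11]
Pass 2: compare adjacent pairs (0,1)..(1,2) = 2 comparison(s), 1 swap(s) -> [4, 6, 7, 11]
Pass 3: compare adjacent pairs (0,1)..(0,1) = 1 comparison(s), 0 swap(s) -> [4, 6, 7, 11]
Total comparisons: 3 + 2 + 1 = 6


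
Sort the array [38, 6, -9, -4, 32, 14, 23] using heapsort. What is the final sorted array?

Build heap: [38, 32, 23, -4, 6, 14, -9]
Extract 38: [32, 6, 23, -4, -9, 14, 38]
Extract 32: [23, 6, 14, -4, -9, 32, 38]
Extract 23: [14, 6, -9, -4, 23, 32, 38]
Extract 14: [6, -4, -9, 14, 23, 32, 38]
Extract 6: [-4, -9, 6, 14, 23, 32, 38]
Extract -4: [-9, -4, 6, 14, 23, 32, 38]


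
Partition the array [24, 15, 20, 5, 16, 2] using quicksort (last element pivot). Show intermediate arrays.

Partition 1: pivot=2 at index 0 -> [2, 15, 20, 5, 16, 24]
Partition 2: pivot=24 at index 5 -> [2, 15, 20, 5, 16, 24]
Partition 3: pivot=16 at index 3 -> [2, 15, 5, 16, 20, 24]
Partition 4: pivot=5 at index 1 -> [2, 5, 15, 16, 20, 24]


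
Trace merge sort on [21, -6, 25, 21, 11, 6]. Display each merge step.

Divide and conquer:
  Merge [-6] + [25] -> [-6, 25]
  Merge [21] + [-6, 25] -> [-6, 21, 25]
  Merge [11] + [6] -> [6, 11]
  Merge [21] + [6, 11] -> [6, 11, 21]
  Merge [-6, 21, 25] + [6, 11, 21] -> [-6, 6, 11, 21, 21, 25]


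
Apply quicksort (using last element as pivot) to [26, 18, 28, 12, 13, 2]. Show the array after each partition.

Partition 1: pivot=2 at index 0 -> [2, 18, 28, 12, 13, 26]
Partition 2: pivot=26 at index 4 -> [2, 18, 12, 13, 26, 28]
Partition 3: pivot=13 at index 2 -> [2, 12, 13, 18, 26, 28]


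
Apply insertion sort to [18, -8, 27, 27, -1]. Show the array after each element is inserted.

First element 18 is already 'sorted'
Insert -8: shifted 1 elements -> [-8, 18, 27, 27, -1]
Insert 27: shifted 0 elements -> [-8, 18, 27, 27, -1]
Insert 27: shifted 0 elements -> [-8, 18, 27, 27, -1]
Insert -1: shifted 3 elements -> [-8, -1, 18, 27, 27]


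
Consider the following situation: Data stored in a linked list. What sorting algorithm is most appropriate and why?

Best choice: Merge sort
Reason: Merge sort doesn't require random access; can be done in O(1) extra space for linked lists


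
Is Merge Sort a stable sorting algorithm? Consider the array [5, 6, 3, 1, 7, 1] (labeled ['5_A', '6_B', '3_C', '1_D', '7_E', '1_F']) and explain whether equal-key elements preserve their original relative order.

Trace Merge Sort on the labeled array (the key is the number; the letter only tracks identity):
  Merge [6_B] + [3_C] -> [3_C, 6_B]
  Merge [5_A] + [3_C, 6_B] -> [3_C, 5_A, 6_B]
  Merge [7_E] + [1_F] -> [1_F, 7_E]
  Merge [1_D] + [1_F, 7_E] -> [1_D, 1_F, 7_E]
  Merge [3_C, 5_A, 6_B] + [1_D, 1_F, 7_E] -> [1_D, 1_F, 3_C, 5_A, 6_B, 7_E]
Final order: [1_D, 1_F, 3_C, 5_A, 6_B, 7_E]
Equal keys:
  value 1: originally 1_D, 1_F; after sorting 1_D, 1_F -> order preserved
All equal keys kept their original relative order. Merge Sort is stable: when the heads of the two halves are equal the merge takes from the left half first.
Answer: Stable


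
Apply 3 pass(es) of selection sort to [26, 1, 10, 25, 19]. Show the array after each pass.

Pass 1: Select minimum 1 at index 1, swap -> [1, 26, 10, 25, 19]
Pass 2: Select minimum 10 at index 2, swap -> [1, 10, 26, 25, 19]
Pass 3: Select minimum 19 at index 4, swap -> [1, 10, 19, 25, 26]


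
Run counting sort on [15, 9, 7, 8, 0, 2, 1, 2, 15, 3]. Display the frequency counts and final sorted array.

Count array: [1, 1, 2, 1, 0, 0, 0, 1, 1, 1, 0, 0, 0, 0, 0, 2]
(count[i] = number of elements equal to i)
Cumulative count: [1, 2, 4, 5, 5, 5, 5, 6, 7, 8, 8, 8, 8, 8, 8, 10]
Sorted: [0, 1, 2, 2, 3, 7, 8, 9, 15, 15]


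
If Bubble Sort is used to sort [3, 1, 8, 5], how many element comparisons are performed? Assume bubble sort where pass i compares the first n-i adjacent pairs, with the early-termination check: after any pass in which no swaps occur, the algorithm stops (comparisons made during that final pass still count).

Pass 1: compare adjacent pairs (0,1)..(2,3) = 3 comparison(s), 2 swap(s) -> [1, 3, 5, 8]
Pass 2: compare adjacent pairs (0,1)..(1,2) = 2 comparison(s), 0 swap(s) -> [1, 3, 5, 8]
No swaps in this pass, so bubble sort stops here.
Total comparisons: 3 + 2 = 5


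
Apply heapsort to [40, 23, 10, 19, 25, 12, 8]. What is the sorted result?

Build heap: [40, 25, 12, 19, 23, 10, 8]
Extract 40: [25, 23, 12, 19, 8, 10, 40]
Extract 25: [23, 19, 12, 10, 8, 25, 40]
Extract 23: [19, 10, 12, 8, 23, 25, 40]
Extract 19: [12, 10, 8, 19, 23, 25, 40]
Extract 12: [10, 8, 12, 19, 23, 25, 40]
Extract 10: [8, 10, 12, 19, 23, 25, 40]


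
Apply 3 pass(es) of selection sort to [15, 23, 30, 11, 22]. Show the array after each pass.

Pass 1: Select minimum 11 at index 3, swap -> [11, 23, 30, 15, 22]
Pass 2: Select minimum 15 at index 3, swap -> [11, 15, 30, 23, 22]
Pass 3: Select minimum 22 at index 4, swap -> [11, 15, 22, 23, 30]


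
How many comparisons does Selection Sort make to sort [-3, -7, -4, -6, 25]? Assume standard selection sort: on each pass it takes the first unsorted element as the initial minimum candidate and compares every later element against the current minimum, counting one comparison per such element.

Pass 1: scan indices 1..4 for the minimum = 4 comparison(s); min is -7, place at index 0 -> [-7, -3, -4, -6, 25]
Pass 2: scan indices 2..4 for the minimum = 3 comparison(s); min is -6, place at index 1 -> [-7, -6, -4, -3, 25]
Pass 3: scan indices 3..4 for the minimum = 2 comparison(s); min is -4, place at index 2 -> [-7, -6, -4, -3, 25]
Pass 4: scan indices 4..4 for the minimum = 1 comparison(s); min is -3, place at index 3 -> [-7, -6, -4, -3, 25]
Selection sort always scans the whole unsorted suffix, so the count is (n-1) + (n-2) + ... + 1 = n(n-1)/2 = 5*4/2 = 10 regardless of the input order.
Total comparisons: 4 + 3 + 2 + 1 = 10


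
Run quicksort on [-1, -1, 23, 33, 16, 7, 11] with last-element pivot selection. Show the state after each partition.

Partition 1: pivot=11 at index 3 -> [-1, -1, 7, 11, 16, 23, 33]
Partition 2: pivot=7 at index 2 -> [-1, -1, 7, 11, 16, 23, 33]
Partition 3: pivot=-1 at index 1 -> [-1, -1, 7, 11, 16, 23, 33]
Partition 4: pivot=33 at index 6 -> [-1, -1, 7, 11, 16, 23, 33]
Partition 5: pivot=23 at index 5 -> [-1, -1, 7, 11, 16, 23, 33]


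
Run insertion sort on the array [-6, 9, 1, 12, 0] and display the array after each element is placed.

First element -6 is already 'sorted'
Insert 9: shifted 0 elements -> [-6, 9, 1, 12, 0]
Insert 1: shifted 1 elements -> [-6, 1, 9, 12, 0]
Insert 12: shifted 0 elements -> [-6, 1, 9, 12, 0]
Insert 0: shifted 3 elements -> [-6, 0, 1, 9, 12]


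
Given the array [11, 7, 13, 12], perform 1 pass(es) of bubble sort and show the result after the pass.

After pass 1: [7, 11, 12, 13] (2 swaps)
Total swaps: 2


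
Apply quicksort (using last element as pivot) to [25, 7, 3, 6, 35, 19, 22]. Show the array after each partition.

Partition 1: pivot=22 at index 4 -> [7, 3, 6, 19, 22, 25, 35]
Partition 2: pivot=19 at index 3 -> [7, 3, 6, 19, 22, 25, 35]
Partition 3: pivot=6 at index 1 -> [3, 6, 7, 19, 22, 25, 35]
Partition 4: pivot=35 at index 6 -> [3, 6, 7, 19, 22, 25, 35]


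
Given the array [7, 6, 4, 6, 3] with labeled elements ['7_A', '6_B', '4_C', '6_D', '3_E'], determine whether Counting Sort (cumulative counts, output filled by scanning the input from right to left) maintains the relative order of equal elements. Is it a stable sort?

Trace Counting Sort on the labeled array (the key is the number; the letter only tracks identity):
  Counts for values 0..7: [0, 0, 0, 1, 1, 0, 2, 1]
  Cumulative counts: [0, 0, 0, 1, 2, 2, 4, 5]
  Scan right to left: place 3_E at output index 0
  Scan right to left: place 6_D at output index 3
  Scan right to left: place 4_C at output index 1
  Scan right to left: place 6_B at output index 2
  Scan right to left: place 7_A at output index 4
  Output: [3_E, 4_C, 6_B, 6_D, 7_A]
Equal keys:
  value 6: originally 6_B, 6_D; after sorting 6_B, 6_D -> order preserved
All equal keys kept their original relative order. Counting Sort is stable: scanning the input right to left with decreasing cumulative counts places later duplicates at later output positions.
Answer: Stable


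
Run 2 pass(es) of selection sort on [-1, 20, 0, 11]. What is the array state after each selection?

Pass 1: Select minimum -1 at index 0, swap -> [-1, 20, 0, 11]
Pass 2: Select minimum 0 at index 2, swap -> [-1, 0, 20, 11]


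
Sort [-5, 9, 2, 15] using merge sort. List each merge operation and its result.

Divide and conquer:
  Merge [-5] + [9] -> [-5, 9]
  Merge [2] + [15] -> [2, 15]
  Merge [-5, 9] + [2, 15] -> [-5, 2, 9, 15]


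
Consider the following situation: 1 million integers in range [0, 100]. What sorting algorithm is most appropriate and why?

Best choice: Counting sort
Reason: O(n + k) where k=100 is small; linear time beats O(n log n)


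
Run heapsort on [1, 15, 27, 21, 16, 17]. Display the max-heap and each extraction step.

Build heap: [27, 21, 17, 15, 16, 1]
Extract 27: [21, 16, 17, 15, 1, 27]
Extract 21: [17, 16, 1, 15, 21, 27]
Extract 17: [16, 15, 1, 17, 21, 27]
Extract 16: [15, 1, 16, 17, 21, 27]
Extract 15: [1, 15, 16, 17, 21, 27]


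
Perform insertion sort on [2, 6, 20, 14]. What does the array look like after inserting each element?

First element 2 is already 'sorted'
Insert 6: shifted 0 elements -> [2, 6, 20, 14]
Insert 20: shifted 0 elements -> [2, 6, 20, 14]
Insert 14: shifted 1 elements -> [2, 6, 14, 20]


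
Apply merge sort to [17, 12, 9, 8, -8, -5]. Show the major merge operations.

Divide and conquer:
  Merge [12] + [9] -> [9, 12]
  Merge [17] + [9, 12] -> [9, 12, 17]
  Merge [-8] + [-5] -> [-8, -5]
  Merge [8] + [-8, -5] -> [-8, -5, 8]
  Merge [9, 12, 17] + [-8, -5, 8] -> [-8, -5, 8, 9, 12, 17]


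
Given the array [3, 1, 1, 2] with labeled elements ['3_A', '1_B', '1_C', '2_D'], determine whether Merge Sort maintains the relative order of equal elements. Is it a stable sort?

Trace Merge Sort on the labeled array (the key is the number; the letter only tracks identity):
  Merge [3_A] + [1_B] -> [1_B, 3_A]
  Merge [1_C] + [2_D] -> [1_C, 2_D]
  Merge [1_B, 3_A] + [1_C, 2_D] -> [1_B, 1_C, 2_D, 3_A]
Final order: [1_B, 1_C, 2_D, 3_A]
Equal keys:
  value 1: originally 1_B, 1_C; after sorting 1_B, 1_C -> order preserved
All equal keys kept their original relative order. Merge Sort is stable: when the heads of the two halves are equal the merge takes from the left half first.
Answer: Stable


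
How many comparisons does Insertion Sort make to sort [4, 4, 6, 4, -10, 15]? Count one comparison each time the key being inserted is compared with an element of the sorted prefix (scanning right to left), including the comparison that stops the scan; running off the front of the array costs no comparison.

Insert 4: 4 <= 4 (stop) = 1 comparison(s) -> [4, 4, 6, 4, -10, 15]
Insert 6: 4 <= 6 (stop) = 1 comparison(s) -> [4, 4, 6, 4, -10, 15]
Insert 4: 6 > 4 (shift), 4 <= 4 (stop) = 2 comparison(s) -> [4, 4, 4, 6, -10, 15]
Insert -10: 6 > -10 (shift), 4 > -10 (shift), 4 > -10 (shift), 4 > -10 (shift), reached front = 4 comparison(s) -> [-10, 4, 4, 4, 6, 15]
Insert 15: 6 <= 15 (stop) = 1 comparison(s) -> [-10, 4, 4, 4, 6, 15]
Total comparisons: 1 + 1 + 2 + 4 + 1 = 9


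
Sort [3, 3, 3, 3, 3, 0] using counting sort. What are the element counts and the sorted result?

Count array: [1, 0, 0, 5]
(count[i] = number of elements equal to i)
Cumulative count: [1, 1, 1, 6]
Sorted: [0, 3, 3, 3, 3, 3]


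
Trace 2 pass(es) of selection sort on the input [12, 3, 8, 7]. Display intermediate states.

Pass 1: Select minimum 3 at index 1, swap -> [3, 12, 8, 7]
Pass 2: Select minimum 7 at index 3, swap -> [3, 7, 8, 12]


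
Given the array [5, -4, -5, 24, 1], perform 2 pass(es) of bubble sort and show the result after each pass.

After pass 1: [-4, -5, 5, 1, 24] (3 swaps)
After pass 2: [-5, -4, 1, 5, 24] (2 swaps)
Total swaps: 5


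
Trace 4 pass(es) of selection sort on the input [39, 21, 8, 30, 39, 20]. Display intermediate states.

Pass 1: Select minimum 8 at index 2, swap -> [8, 21, 39, 30, 39, 20]
Pass 2: Select minimum 20 at index 5, swap -> [8, 20, 39, 30, 39, 21]
Pass 3: Select minimum 21 at index 5, swap -> [8, 20, 21, 30, 39, 39]
Pass 4: Select minimum 30 at index 3, swap -> [8, 20, 21, 30, 39, 39]


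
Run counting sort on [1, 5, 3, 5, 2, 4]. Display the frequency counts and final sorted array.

Count array: [0, 1, 1, 1, 1, 2]
(count[i] = number of elements equal to i)
Cumulative count: [0, 1, 2, 3, 4, 6]
Sorted: [1, 2, 3, 4, 5, 5]


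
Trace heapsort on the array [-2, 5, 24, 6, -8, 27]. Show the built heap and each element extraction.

Build heap: [27, 6, 24, 5, -8, -2]
Extract 27: [24, 6, -2, 5, -8, 27]
Extract 24: [6, 5, -2, -8, 24, 27]
Extract 6: [5, -8, -2, 6, 24, 27]
Extract 5: [-2, -8, 5, 6, 24, 27]
Extract -2: [-8, -2, 5, 6, 24, 27]


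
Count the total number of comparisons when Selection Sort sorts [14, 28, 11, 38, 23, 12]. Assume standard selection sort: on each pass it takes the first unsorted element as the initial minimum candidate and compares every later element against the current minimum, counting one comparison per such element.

Pass 1: scan indices 1..5 for the minimum = 5 comparison(s); min is 11, place at index 0 -> [11, 28, 14, 38, 23, 12]
Pass 2: scan indices 2..5 for the minimum = 4 comparison(s); min is 12, place at index 1 -> [11, 12, 14, 38, 23, 28]
Pass 3: scan indices 3..5 for the minimum = 3 comparison(s); min is 14, place at index 2 -> [11, 12, 14, 38, 23, 28]
Pass 4: scan indices 4..5 for the minimum = 2 comparison(s); min is 23, place at index 3 -> [11, 12, 14, 23, 38, 28]
Pass 5: scan indices 5..5 for the minimum = 1 comparison(s); min is 28, place at index 4 -> [11, 12, 14, 23, 28, 38]
Selection sort always scans the whole unsorted suffix, so the count is (n-1) + (n-2) + ... + 1 = n(n-1)/2 = 6*5/2 = 15 regardless of the input order.
Total comparisons: 5 + 4 + 3 + 2 + 1 = 15


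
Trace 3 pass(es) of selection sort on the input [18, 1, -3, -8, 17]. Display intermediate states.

Pass 1: Select minimum -8 at index 3, swap -> [-8, 1, -3, 18, 17]
Pass 2: Select minimum -3 at index 2, swap -> [-8, -3, 1, 18, 17]
Pass 3: Select minimum 1 at index 2, swap -> [-8, -3, 1, 18, 17]


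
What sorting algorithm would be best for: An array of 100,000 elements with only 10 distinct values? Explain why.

Best choice: 3-way quicksort or Counting sort
Reason: 3-way (Dutch national flag) partitioning groups every copy of the pivot together, so with only d=10 distinct keys quicksort finishes in O(n log d) expected time, which is effectively linear; counting sort runs in O(n + k) where k is the size of the key range (not the number of distinct values), so it is linear when the 10 values are integers drawn from a small known range


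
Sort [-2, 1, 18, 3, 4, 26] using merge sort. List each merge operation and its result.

Divide and conquer:
  Merge [1] + [18] -> [1, 18]
  Merge [-2] + [1, 18] -> [-2, 1, 18]
  Merge [4] + [26] -> [4, 26]
  Merge [3] + [4, 26] -> [3, 4, 26]
  Merge [-2, 1, 18] + [3, 4, 26] -> [-2, 1, 3, 4, 18, 26]


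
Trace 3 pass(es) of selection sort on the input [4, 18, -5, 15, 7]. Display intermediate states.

Pass 1: Select minimum -5 at index 2, swap -> [-5, 18, 4, 15, 7]
Pass 2: Select minimum 4 at index 2, swap -> [-5, 4, 18, 15, 7]
Pass 3: Select minimum 7 at index 4, swap -> [-5, 4, 7, 15, 18]


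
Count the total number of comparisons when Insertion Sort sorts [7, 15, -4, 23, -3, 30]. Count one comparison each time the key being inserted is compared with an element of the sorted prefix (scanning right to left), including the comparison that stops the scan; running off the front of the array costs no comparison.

Insert 15: 7 <= 15 (stop) = 1 comparison(s) -> [7, 15, -4, 23, -3, 30]
Insert -4: 15 > -4 (shift), 7 > -4 (shift), reached front = 2 comparison(s) -> [-4, 7, 15, 23, -3, 30]
Insert 23: 15 <= 23 (stop) = 1 comparison(s) -> [-4, 7, 15, 23, -3, 30]
Insert -3: 23 > -3 (shift), 15 > -3 (shift), 7 > -3 (shift), -4 <= -3 (stop) = 4 comparison(s) -> [-4, -3, 7, 15, 23, 30]
Insert 30: 23 <= 30 (stop) = 1 comparison(s) -> [-4, -3, 7, 15, 23, 30]
Total comparisons: 1 + 2 + 1 + 4 + 1 = 9


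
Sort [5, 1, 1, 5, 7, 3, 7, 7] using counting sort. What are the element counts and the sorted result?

Count array: [0, 2, 0, 1, 0, 2, 0, 3]
(count[i] = number of elements equal to i)
Cumulative count: [0, 2, 2, 3, 3, 5, 5, 8]
Sorted: [1, 1, 3, 5, 5, 7, 7, 7]


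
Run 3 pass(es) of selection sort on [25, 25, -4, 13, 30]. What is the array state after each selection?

Pass 1: Select minimum -4 at index 2, swap -> [-4, 25, 25, 13, 30]
Pass 2: Select minimum 13 at index 3, swap -> [-4, 13, 25, 25, 30]
Pass 3: Select minimum 25 at index 2, swap -> [-4, 13, 25, 25, 30]


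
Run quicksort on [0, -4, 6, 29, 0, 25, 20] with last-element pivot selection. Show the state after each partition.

Partition 1: pivot=20 at index 4 -> [0, -4, 6, 0, 20, 25, 29]
Partition 2: pivot=0 at index 2 -> [0, -4, 0, 6, 20, 25, 29]
Partition 3: pivot=-4 at index 0 -> [-4, 0, 0, 6, 20, 25, 29]
Partition 4: pivot=29 at index 6 -> [-4, 0, 0, 6, 20, 25, 29]


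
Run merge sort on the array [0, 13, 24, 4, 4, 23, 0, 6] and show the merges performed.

Divide and conquer:
  Merge [0] + [13] -> [0, 13]
  Merge [24] + [4] -> [4, 24]
  Merge [0, 13] + [4, 24] -> [0, 4, 13, 24]
  Merge [4] + [23] -> [4, 23]
  Merge [0] + [6] -> [0, 6]
  Merge [4, 23] + [0, 6] -> [0, 4, 6, 23]
  Merge [0, 4, 13, 24] + [0, 4, 6, 23] -> [0, 0, 4, 4, 6, 13, 23, 24]


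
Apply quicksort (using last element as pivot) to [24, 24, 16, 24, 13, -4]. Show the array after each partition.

Partition 1: pivot=-4 at index 0 -> [-4, 24, 16, 24, 13, 24]
Partition 2: pivot=24 at index 5 -> [-4, 24, 16, 24, 13, 24]
Partition 3: pivot=13 at index 1 -> [-4, 13, 16, 24, 24, 24]
Partition 4: pivot=24 at index 4 -> [-4, 13, 16, 24, 24, 24]
Partition 5: pivot=24 at index 3 -> [-4, 13, 16, 24, 24, 24]


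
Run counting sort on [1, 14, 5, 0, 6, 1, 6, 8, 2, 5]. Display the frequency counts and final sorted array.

Count array: [1, 2, 1, 0, 0, 2, 2, 0, 1, 0, 0, 0, 0, 0, 1]
(count[i] = number of elements equal to i)
Cumulative count: [1, 3, 4, 4, 4, 6, 8, 8, 9, 9, 9, 9, 9, 9, 10]
Sorted: [0, 1, 1, 2, 5, 5, 6, 6, 8, 14]


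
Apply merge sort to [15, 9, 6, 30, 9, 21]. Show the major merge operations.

Divide and conquer:
  Merge [9] + [6] -> [6, 9]
  Merge [15] + [6, 9] -> [6, 9, 15]
  Merge [9] + [21] -> [9, 21]
  Merge [30] + [9, 21] -> [9, 21, 30]
  Merge [6, 9, 15] + [9, 21, 30] -> [6, 9, 9, 15, 21, 30]


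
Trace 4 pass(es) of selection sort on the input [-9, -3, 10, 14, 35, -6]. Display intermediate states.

Pass 1: Select minimum -9 at index 0, swap -> [-9, -3, 10, 14, 35, -6]
Pass 2: Select minimum -6 at index 5, swap -> [-9, -6, 10, 14, 35, -3]
Pass 3: Select minimum -3 at index 5, swap -> [-9, -6, -3, 14, 35, 10]
Pass 4: Select minimum 10 at index 5, swap -> [-9, -6, -3, 10, 35, 14]


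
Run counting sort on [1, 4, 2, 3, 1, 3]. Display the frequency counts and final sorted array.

Count array: [0, 2, 1, 2, 1]
(count[i] = number of elements equal to i)
Cumulative count: [0, 2, 3, 5, 6]
Sorted: [1, 1, 2, 3, 3, 4]


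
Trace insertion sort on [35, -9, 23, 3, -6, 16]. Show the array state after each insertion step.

First element 35 is already 'sorted'
Insert -9: shifted 1 elements -> [-9, 35, 23, 3, -6, 16]
Insert 23: shifted 1 elements -> [-9, 23, 35, 3, -6, 16]
Insert 3: shifted 2 elements -> [-9, 3, 23, 35, -6, 16]
Insert -6: shifted 3 elements -> [-9, -6, 3, 23, 35, 16]
Insert 16: shifted 2 elements -> [-9, -6, 3, 16, 23, 35]


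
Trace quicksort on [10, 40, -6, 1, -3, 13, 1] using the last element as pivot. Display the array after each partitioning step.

Partition 1: pivot=1 at index 3 -> [-6, 1, -3, 1, 10, 13, 40]
Partition 2: pivot=-3 at index 1 -> [-6, -3, 1, 1, 10, 13, 40]
Partition 3: pivot=40 at index 6 -> [-6, -3, 1, 1, 10, 13, 40]
Partition 4: pivot=13 at index 5 -> [-6, -3, 1, 1, 10, 13, 40]


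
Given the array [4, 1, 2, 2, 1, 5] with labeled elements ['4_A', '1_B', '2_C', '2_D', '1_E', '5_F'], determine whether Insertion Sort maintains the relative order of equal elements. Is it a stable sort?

Trace Insertion Sort on the labeled array (the key is the number; the letter only tracks identity):
  Insert 1_B at index 0: [1_B, 4_A, 2_C, 2_D, 1_E, 5_F]
  Insert 2_C at index 1: [1_B, 2_C, 4_A, 2_D, 1_E, 5_F]
  Insert 2_D at index 2: [1_B, 2_C, 2_D, 4_A, 1_E, 5_F]
  Insert 1_E at index 1: [1_B, 1_E, 2_C, 2_D, 4_A, 5_F]
  Insert 5_F at index 5: [1_B, 1_E, 2_C, 2_D, 4_A, 5_F]
Final order: [1_B, 1_E, 2_C, 2_D, 4_A, 5_F]
Equal keys:
  value 1: originally 1_B, 1_E; after sorting 1_B, 1_E -> order preserved
  value 2: originally 2_C, 2_D; after sorting 2_C, 2_D -> order preserved
All equal keys kept their original relative order. Insertion Sort is stable: elements are shifted only while they are strictly greater than the key, so a key is inserted after any equal elements already placed.
Answer: Stable


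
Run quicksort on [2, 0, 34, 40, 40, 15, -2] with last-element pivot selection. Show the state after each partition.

Partition 1: pivot=-2 at index 0 -> [-2, 0, 34, 40, 40, 15, 2]
Partition 2: pivot=2 at index 2 -> [-2, 0, 2, 40, 40, 15, 34]
Partition 3: pivot=34 at index 4 -> [-2, 0, 2, 15, 34, 40, 40]
Partition 4: pivot=40 at index 6 -> [-2, 0, 2, 15, 34, 40, 40]


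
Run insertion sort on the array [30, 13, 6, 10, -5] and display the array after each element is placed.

First element 30 is already 'sorted'
Insert 13: shifted 1 elements -> [13, 30, 6, 10, -5]
Insert 6: shifted 2 elements -> [6, 13, 30, 10, -5]
Insert 10: shifted 2 elements -> [6, 10, 13, 30, -5]
Insert -5: shifted 4 elements -> [-5, 6, 10, 13, 30]


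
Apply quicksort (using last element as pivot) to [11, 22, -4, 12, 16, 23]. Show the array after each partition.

Partition 1: pivot=23 at index 5 -> [11, 22, -4, 12, 16, 23]
Partition 2: pivot=16 at index 3 -> [11, -4, 12, 16, 22, 23]
Partition 3: pivot=12 at index 2 -> [11, -4, 12, 16, 22, 23]
Partition 4: pivot=-4 at index 0 -> [-4, 11, 12, 16, 22, 23]


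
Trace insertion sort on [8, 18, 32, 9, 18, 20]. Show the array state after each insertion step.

First element 8 is already 'sorted'
Insert 18: shifted 0 elements -> [8, 18, 32, 9, 18, 20]
Insert 32: shifted 0 elements -> [8, 18, 32, 9, 18, 20]
Insert 9: shifted 2 elements -> [8, 9, 18, 32, 18, 20]
Insert 18: shifted 1 elements -> [8, 9, 18, 18, 32, 20]
Insert 20: shifted 1 elements -> [8, 9, 18, 18, 20, 32]


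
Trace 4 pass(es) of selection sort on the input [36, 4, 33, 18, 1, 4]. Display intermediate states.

Pass 1: Select minimum 1 at index 4, swap -> [1, 4, 33, 18, 36, 4]
Pass 2: Select minimum 4 at index 1, swap -> [1, 4, 33, 18, 36, 4]
Pass 3: Select minimum 4 at index 5, swap -> [1, 4, 4, 18, 36, 33]
Pass 4: Select minimum 18 at index 3, swap -> [1, 4, 4, 18, 36, 33]


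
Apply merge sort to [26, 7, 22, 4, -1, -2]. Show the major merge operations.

Divide and conquer:
  Merge [7] + [22] -> [7, 22]
  Merge [26] + [7, 22] -> [7, 22, 26]
  Merge [-1] + [-2] -> [-2, -1]
  Merge [4] + [-2, -1] -> [-2, -1, 4]
  Merge [7, 22, 26] + [-2, -1, 4] -> [-2, -1, 4, 7, 22, 26]


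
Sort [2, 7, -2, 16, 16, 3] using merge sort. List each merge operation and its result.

Divide and conquer:
  Merge [7] + [-2] -> [-2, 7]
  Merge [2] + [-2, 7] -> [-2, 2, 7]
  Merge [16] + [3] -> [3, 16]
  Merge [16] + [3, 16] -> [3, 16, 16]
  Merge [-2, 2, 7] + [3, 16, 16] -> [-2, 2, 3, 7, 16, 16]


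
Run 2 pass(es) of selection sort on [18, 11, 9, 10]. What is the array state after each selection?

Pass 1: Select minimum 9 at index 2, swap -> [9, 11, 18, 10]
Pass 2: Select minimum 10 at index 3, swap -> [9, 10, 18, 11]


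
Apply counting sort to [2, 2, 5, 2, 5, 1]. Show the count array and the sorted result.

Count array: [0, 1, 3, 0, 0, 2]
(count[i] = number of elements equal to i)
Cumulative count: [0, 1, 4, 4, 4, 6]
Sorted: [1, 2, 2, 2, 5, 5]


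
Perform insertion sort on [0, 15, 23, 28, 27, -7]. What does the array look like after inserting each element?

First element 0 is already 'sorted'
Insert 15: shifted 0 elements -> [0, 15, 23, 28, 27, -7]
Insert 23: shifted 0 elements -> [0, 15, 23, 28, 27, -7]
Insert 28: shifted 0 elements -> [0, 15, 23, 28, 27, -7]
Insert 27: shifted 1 elements -> [0, 15, 23, 27, 28, -7]
Insert -7: shifted 5 elements -> [-7, 0, 15, 23, 27, 28]


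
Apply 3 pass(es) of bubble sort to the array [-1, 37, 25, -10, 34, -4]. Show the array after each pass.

After pass 1: [-1, 25, -10, 34, -4, 37] (4 swaps)
After pass 2: [-1, -10, 25, -4, 34, 37] (2 swaps)
After pass 3: [-10, -1, -4, 25, 34, 37] (2 swaps)
Total swaps: 8


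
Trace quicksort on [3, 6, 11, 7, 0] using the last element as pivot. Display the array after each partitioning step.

Partition 1: pivot=0 at index 0 -> [0, 6, 11, 7, 3]
Partition 2: pivot=3 at index 1 -> [0, 3, 11, 7, 6]
Partition 3: pivot=6 at index 2 -> [0, 3, 6, 7, 11]
Partition 4: pivot=11 at index 4 -> [0, 3, 6, 7, 11]


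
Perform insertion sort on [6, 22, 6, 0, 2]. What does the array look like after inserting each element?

First element 6 is already 'sorted'
Insert 22: shifted 0 elements -> [6, 22, 6, 0, 2]
Insert 6: shifted 1 elements -> [6, 6, 22, 0, 2]
Insert 0: shifted 3 elements -> [0, 6, 6, 22, 2]
Insert 2: shifted 3 elements -> [0, 2, 6, 6, 22]


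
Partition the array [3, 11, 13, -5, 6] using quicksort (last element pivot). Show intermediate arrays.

Partition 1: pivot=6 at index 2 -> [3, -5, 6, 11, 13]
Partition 2: pivot=-5 at index 0 -> [-5, 3, 6, 11, 13]
Partition 3: pivot=13 at index 4 -> [-5, 3, 6, 11, 13]


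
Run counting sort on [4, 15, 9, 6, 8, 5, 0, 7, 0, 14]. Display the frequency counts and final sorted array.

Count array: [2, 0, 0, 0, 1, 1, 1, 1, 1, 1, 0, 0, 0, 0, 1, 1]
(count[i] = number of elements equal to i)
Cumulative count: [2, 2, 2, 2, 3, 4, 5, 6, 7, 8, 8, 8, 8, 8, 9, 10]
Sorted: [0, 0, 4, 5, 6, 7, 8, 9, 14, 15]


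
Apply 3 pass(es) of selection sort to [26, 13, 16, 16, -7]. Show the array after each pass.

Pass 1: Select minimum -7 at index 4, swap -> [-7, 13, 16, 16, 26]
Pass 2: Select minimum 13 at index 1, swap -> [-7, 13, 16, 16, 26]
Pass 3: Select minimum 16 at index 2, swap -> [-7, 13, 16, 16, 26]


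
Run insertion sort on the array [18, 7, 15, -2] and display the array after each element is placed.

First element 18 is already 'sorted'
Insert 7: shifted 1 elements -> [7, 18, 15, -2]
Insert 15: shifted 1 elements -> [7, 15, 18, -2]
Insert -2: shifted 3 elements -> [-2, 7, 15, 18]


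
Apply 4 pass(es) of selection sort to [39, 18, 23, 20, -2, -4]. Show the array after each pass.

Pass 1: Select minimum -4 at index 5, swap -> [-4, 18, 23, 20, -2, 39]
Pass 2: Select minimum -2 at index 4, swap -> [-4, -2, 23, 20, 18, 39]
Pass 3: Select minimum 18 at index 4, swap -> [-4, -2, 18, 20, 23, 39]
Pass 4: Select minimum 20 at index 3, swap -> [-4, -2, 18, 20, 23, 39]


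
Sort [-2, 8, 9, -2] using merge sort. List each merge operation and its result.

Divide and conquer:
  Merge [-2] + [8] -> [-2, 8]
  Merge [9] + [-2] -> [-2, 9]
  Merge [-2, 8] + [-2, 9] -> [-2, -2, 8, 9]


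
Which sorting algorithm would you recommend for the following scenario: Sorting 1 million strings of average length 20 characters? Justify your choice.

Best choice: MSD radix sort or Mergesort
Reason: MSD radix sort is a non-comparison sort that buckets the strings by successive character positions, running in time proportional to the total number of characters examined rather than O(n log n) string comparisons; mergesort is a stable O(n log n)-comparison alternative that works for arbitrary variable-length keys


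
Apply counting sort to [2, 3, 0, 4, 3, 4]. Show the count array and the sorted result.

Count array: [1, 0, 1, 2, 2]
(count[i] = number of elements equal to i)
Cumulative count: [1, 1, 2, 4, 6]
Sorted: [0, 2, 3, 3, 4, 4]


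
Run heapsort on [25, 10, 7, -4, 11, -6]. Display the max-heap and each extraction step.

Build heap: [25, 11, 7, -4, 10, -6]
Extract 25: [11, 10, 7, -4, -6, 25]
Extract 11: [10, -4, 7, -6, 11, 25]
Extract 10: [7, -4, -6, 10, 11, 25]
Extract 7: [-4, -6, 7, 10, 11, 25]
Extract -4: [-6, -4, 7, 10, 11, 25]


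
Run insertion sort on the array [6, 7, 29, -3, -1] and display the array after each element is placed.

First element 6 is already 'sorted'
Insert 7: shifted 0 elements -> [6, 7, 29, -3, -1]
Insert 29: shifted 0 elements -> [6, 7, 29, -3, -1]
Insert -3: shifted 3 elements -> [-3, 6, 7, 29, -1]
Insert -1: shifted 3 elements -> [-3, -1, 6, 7, 29]


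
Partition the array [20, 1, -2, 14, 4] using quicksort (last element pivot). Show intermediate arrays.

Partition 1: pivot=4 at index 2 -> [1, -2, 4, 14, 20]
Partition 2: pivot=-2 at index 0 -> [-2, 1, 4, 14, 20]
Partition 3: pivot=20 at index 4 -> [-2, 1, 4, 14, 20]


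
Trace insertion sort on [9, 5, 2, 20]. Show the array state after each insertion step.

First element 9 is already 'sorted'
Insert 5: shifted 1 elements -> [5, 9, 2, 20]
Insert 2: shifted 2 elements -> [2, 5, 9, 20]
Insert 20: shifted 0 elements -> [2, 5, 9, 20]


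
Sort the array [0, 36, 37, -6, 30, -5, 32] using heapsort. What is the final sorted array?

Build heap: [37, 36, 32, -6, 30, -5, 0]
Extract 37: [36, 30, 32, -6, 0, -5, 37]
Extract 36: [32, 30, -5, -6, 0, 36, 37]
Extract 32: [30, 0, -5, -6, 32, 36, 37]
Extract 30: [0, -6, -5, 30, 32, 36, 37]
Extract 0: [-5, -6, 0, 30, 32, 36, 37]
Extract -5: [-6, -5, 0, 30, 32, 36, 37]


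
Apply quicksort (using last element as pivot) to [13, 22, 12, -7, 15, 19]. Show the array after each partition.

Partition 1: pivot=19 at index 4 -> [13, 12, -7, 15, 19, 22]
Partition 2: pivot=15 at index 3 -> [13, 12, -7, 15, 19, 22]
Partition 3: pivot=-7 at index 0 -> [-7, 12, 13, 15, 19, 22]
Partition 4: pivot=13 at index 2 -> [-7, 12, 13, 15, 19, 22]


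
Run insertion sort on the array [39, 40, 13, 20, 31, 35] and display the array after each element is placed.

First element 39 is already 'sorted'
Insert 40: shifted 0 elements -> [39, 40, 13, 20, 31, 35]
Insert 13: shifted 2 elements -> [13, 39, 40, 20, 31, 35]
Insert 20: shifted 2 elements -> [13, 20, 39, 40, 31, 35]
Insert 31: shifted 2 elements -> [13, 20, 31, 39, 40, 35]
Insert 35: shifted 2 elements -> [13, 20, 31, 35, 39, 40]


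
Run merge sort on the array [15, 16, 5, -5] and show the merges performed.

Divide and conquer:
  Merge [15] + [16] -> [15, 16]
  Merge [5] + [-5] -> [-5, 5]
  Merge [15, 16] + [-5, 5] -> [-5, 5, 15, 16]


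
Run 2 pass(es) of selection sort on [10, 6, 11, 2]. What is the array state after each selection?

Pass 1: Select minimum 2 at index 3, swap -> [2, 6, 11, 10]
Pass 2: Select minimum 6 at index 1, swap -> [2, 6, 11, 10]


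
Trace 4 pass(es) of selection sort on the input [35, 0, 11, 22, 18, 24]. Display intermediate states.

Pass 1: Select minimum 0 at index 1, swap -> [0, 35, 11, 22, 18, 24]
Pass 2: Select minimum 11 at index 2, swap -> [0, 11, 35, 22, 18, 24]
Pass 3: Select minimum 18 at index 4, swap -> [0, 11, 18, 22, 35, 24]
Pass 4: Select minimum 22 at index 3, swap -> [0, 11, 18, 22, 35, 24]


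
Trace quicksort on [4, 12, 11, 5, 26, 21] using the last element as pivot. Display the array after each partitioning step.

Partition 1: pivot=21 at index 4 -> [4, 12, 11, 5, 21, 26]
Partition 2: pivot=5 at index 1 -> [4, 5, 11, 12, 21, 26]
Partition 3: pivot=12 at index 3 -> [4, 5, 11, 12, 21, 26]


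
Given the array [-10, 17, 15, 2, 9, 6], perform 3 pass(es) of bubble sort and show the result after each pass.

After pass 1: [-10, 15, 2, 9, 6, 17] (4 swaps)
After pass 2: [-10, 2, 9, 6, 15, 17] (3 swaps)
After pass 3: [-10, 2, 6, 9, 15, 17] (1 swaps)
Total swaps: 8


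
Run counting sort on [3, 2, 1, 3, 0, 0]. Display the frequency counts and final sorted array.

Count array: [2, 1, 1, 2]
(count[i] = number of elements equal to i)
Cumulative count: [2, 3, 4, 6]
Sorted: [0, 0, 1, 2, 3, 3]


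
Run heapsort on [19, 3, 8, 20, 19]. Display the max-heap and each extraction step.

Build heap: [20, 19, 8, 3, 19]
Extract 20: [19, 19, 8, 3, 20]
Extract 19: [19, 3, 8, 19, 20]
Extract 19: [8, 3, 19, 19, 20]
Extract 8: [3, 8, 19, 19, 20]


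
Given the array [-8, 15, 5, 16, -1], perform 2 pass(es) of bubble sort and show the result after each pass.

After pass 1: [-8, 5, 15, -1, 16] (2 swaps)
After pass 2: [-8, 5, -1, 15, 16] (1 swaps)
Total swaps: 3


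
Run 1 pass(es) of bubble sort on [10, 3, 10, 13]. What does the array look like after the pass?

After pass 1: [3, 10, 10, 13] (1 swaps)
Total swaps: 1


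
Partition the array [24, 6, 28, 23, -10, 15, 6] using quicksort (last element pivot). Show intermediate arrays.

Partition 1: pivot=6 at index 2 -> [6, -10, 6, 23, 24, 15, 28]
Partition 2: pivot=-10 at index 0 -> [-10, 6, 6, 23, 24, 15, 28]
Partition 3: pivot=28 at index 6 -> [-10, 6, 6, 23, 24, 15, 28]
Partition 4: pivot=15 at index 3 -> [-10, 6, 6, 15, 24, 23, 28]
Partition 5: pivot=23 at index 4 -> [-10, 6, 6, 15, 23, 24, 28]


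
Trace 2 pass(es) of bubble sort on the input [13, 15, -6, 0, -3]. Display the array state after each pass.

After pass 1: [13, -6, 0, -3, 15] (3 swaps)
After pass 2: [-6, 0, -3, 13, 15] (3 swaps)
Total swaps: 6


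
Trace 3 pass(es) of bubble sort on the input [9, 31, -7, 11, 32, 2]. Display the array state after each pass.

After pass 1: [9, -7, 11, 31, 2, 32] (3 swaps)
After pass 2: [-7, 9, 11, 2, 31, 32] (2 swaps)
After pass 3: [-7, 9, 2, 11, 31, 32] (1 swaps)
Total swaps: 6


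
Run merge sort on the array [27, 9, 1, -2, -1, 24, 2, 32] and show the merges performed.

Divide and conquer:
  Merge [27] + [9] -> [9, 27]
  Merge [1] + [-2] -> [-2, 1]
  Merge [9, 27] + [-2, 1] -> [-2, 1, 9, 27]
  Merge [-1] + [24] -> [-1, 24]
  Merge [2] + [32] -> [2, 32]
  Merge [-1, 24] + [2, 32] -> [-1, 2, 24, 32]
  Merge [-2, 1, 9, 27] + [-1, 2, 24, 32] -> [-2, -1, 1, 2, 9, 24, 27, 32]


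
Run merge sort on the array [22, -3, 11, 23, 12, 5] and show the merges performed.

Divide and conquer:
  Merge [-3] + [11] -> [-3, 11]
  Merge [22] + [-3, 11] -> [-3, 11, 22]
  Merge [12] + [5] -> [5, 12]
  Merge [23] + [5, 12] -> [5, 12, 23]
  Merge [-3, 11, 22] + [5, 12, 23] -> [-3, 5, 11, 12, 22, 23]


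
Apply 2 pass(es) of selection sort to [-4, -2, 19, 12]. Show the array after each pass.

Pass 1: Select minimum -4 at index 0, swap -> [-4, -2, 19, 12]
Pass 2: Select minimum -2 at index 1, swap -> [-4, -2, 19, 12]


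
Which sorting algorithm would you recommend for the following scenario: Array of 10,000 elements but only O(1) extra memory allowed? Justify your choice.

Best choice: Heapsort
Reason: Heapsort rearranges the array in place using O(1) auxiliary space and still guarantees O(n log n) time; quicksort partitions in place but needs Theta(log n) stack space for recursion (O(n) in the worst case), and mergesort requires O(n) auxiliary space


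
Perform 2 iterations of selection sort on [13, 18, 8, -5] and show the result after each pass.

Pass 1: Select minimum -5 at index 3, swap -> [-5, 18, 8, 13]
Pass 2: Select minimum 8 at index 2, swap -> [-5, 8, 18, 13]


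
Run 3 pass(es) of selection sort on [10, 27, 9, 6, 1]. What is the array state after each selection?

Pass 1: Select minimum 1 at index 4, swap -> [1, 27, 9, 6, 10]
Pass 2: Select minimum 6 at index 3, swap -> [1, 6, 9, 27, 10]
Pass 3: Select minimum 9 at index 2, swap -> [1, 6, 9, 27, 10]


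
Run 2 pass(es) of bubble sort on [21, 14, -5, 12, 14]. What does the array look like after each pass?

After pass 1: [14, -5, 12, 14, 21] (4 swaps)
After pass 2: [-5, 12, 14, 14, 21] (2 swaps)
Total swaps: 6


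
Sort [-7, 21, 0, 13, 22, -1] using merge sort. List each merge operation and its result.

Divide and conquer:
  Merge [21] + [0] -> [0, 21]
  Merge [-7] + [0, 21] -> [-7, 0, 21]
  Merge [22] + [-1] -> [-1, 22]
  Merge [13] + [-1, 22] -> [-1, 13, 22]
  Merge [-7, 0, 21] + [-1, 13, 22] -> [-7, -1, 0, 13, 21, 22]


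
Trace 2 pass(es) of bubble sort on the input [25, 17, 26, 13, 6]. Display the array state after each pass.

After pass 1: [17, 25, 13, 6, 26] (3 swaps)
After pass 2: [17, 13, 6, 25, 26] (2 swaps)
Total swaps: 5


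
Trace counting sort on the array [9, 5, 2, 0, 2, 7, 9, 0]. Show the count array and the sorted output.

Count array: [2, 0, 2, 0, 0, 1, 0, 1, 0, 2]
(count[i] = number of elements equal to i)
Cumulative count: [2, 2, 4, 4, 4, 5, 5, 6, 6, 8]
Sorted: [0, 0, 2, 2, 5, 7, 9, 9]


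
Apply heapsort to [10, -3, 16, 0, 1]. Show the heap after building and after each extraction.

Build heap: [16, 1, 10, 0, -3]
Extract 16: [10, 1, -3, 0, 16]
Extract 10: [1, 0, -3, 10, 16]
Extract 1: [0, -3, 1, 10, 16]
Extract 0: [-3, 0, 1, 10, 16]
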